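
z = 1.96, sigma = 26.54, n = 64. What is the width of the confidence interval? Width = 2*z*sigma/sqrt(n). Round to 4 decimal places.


width = 2*z*sigma/sqrt(n)
2*z*sigma = 2 * 1.96 * 26.54 = 104.0368
sqrt(64) = 8
width = 104.0368 / 8 = 13.0046

13.0046


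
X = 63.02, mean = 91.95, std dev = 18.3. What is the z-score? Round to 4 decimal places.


z = (X - mu) / sigma
X - mu = 63.02 - 91.95 = -28.93
z = -28.93 / 18.3 = -2893/1830 ≈ -1.580874

-1.5809


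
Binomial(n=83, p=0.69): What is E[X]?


E[X] = n*p = 83 * 0.69 = 57.27

57.27


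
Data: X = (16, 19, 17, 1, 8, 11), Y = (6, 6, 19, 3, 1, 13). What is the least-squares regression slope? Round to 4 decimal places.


b = sum((xi-xbar)(yi-ybar)) / sum((xi-xbar)^2)
n = 6, xbar = 72/6 = 12, ybar = 48/6 = 8
Sxy = sum((xi-xbar)(yi-ybar)) = 111
Sxx = sum((xi-xbar)^2) = 228
b = Sxy / Sxx = 37/76 ≈ 0.486842

0.4868


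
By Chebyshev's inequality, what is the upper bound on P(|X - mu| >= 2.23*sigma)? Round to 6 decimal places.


P <= 1/k^2
k^2 = 2.23^2 = 4.9729
1/k^2 = 1 / 4.9729 ≈ 0.20108991

0.201090


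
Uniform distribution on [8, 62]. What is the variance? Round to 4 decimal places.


Var = (b-a)^2 / 12
(b-a)^2 = (62 - 8)^2 = 2916
Var = 2916/12 = 243

243.0000


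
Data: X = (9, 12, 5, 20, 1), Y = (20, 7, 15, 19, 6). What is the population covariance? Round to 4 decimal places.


Cov = (1/n)*sum((xi-xbar)(yi-ybar))
n = 5, xbar = 47/5 = 9.4, ybar = 67/5 = 13.4
sum((xi-xbar)(yi-ybar)) = 95.2
Cov = 95.2 / 5 = 19.04

19.0400


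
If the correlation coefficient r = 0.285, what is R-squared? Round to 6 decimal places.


R^2 = r^2 = (0.285)^2 = 0.081225

0.081225


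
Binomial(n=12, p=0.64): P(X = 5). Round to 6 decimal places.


P = C(n,k) * p^k * (1-p)^(n-k)
C(12,5) = 792
p^k = 0.64^5 ≈ 0.1073742
(1-p)^(n-k) = 0.36^7 ≈ 0.0007836416
P = 792 * 0.1073742 * 0.0007836416 ≈ 0.066641

0.066641


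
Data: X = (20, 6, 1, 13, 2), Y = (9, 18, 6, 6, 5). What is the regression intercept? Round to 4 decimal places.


a = ybar - b*xbar, where b = sum((xi-xbar)(yi-ybar)) / sum((xi-xbar)^2)
n = 5, xbar = 42/5 = 8.4, ybar = 44/5 = 8.8
Sxy = sum((xi-xbar)(yi-ybar)) = 12.4
Sxx = sum((xi-xbar)^2) = 257.2
b = Sxy / Sxx = 31/643 ≈ 0.048212
a = 8.8 - 0.048212 * 8.4 = 5398/643 ≈ 8.395023

8.3950


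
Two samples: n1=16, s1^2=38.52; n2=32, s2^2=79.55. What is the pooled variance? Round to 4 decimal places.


sp^2 = ((n1-1)*s1^2 + (n2-1)*s2^2)/(n1+n2-2)
(n1-1)*s1^2 = 15 * 38.52 = 577.8
(n2-1)*s2^2 = 31 * 79.55 = 2466.05
numerator = 577.8 + 2466.05 = 3043.85
n1+n2-2 = 46
sp^2 = 3043.85 / 46 = 60877/920 ≈ 66.170652

66.1707


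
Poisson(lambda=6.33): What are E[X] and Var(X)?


E[X] = Var(X) = lambda = 6.33

6.33, 6.33


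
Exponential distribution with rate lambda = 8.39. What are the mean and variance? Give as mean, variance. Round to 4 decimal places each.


mean = 1/lam, var = 1/lam^2
mean = 1 / 8.39 = 100/839 ≈ 0.119190
lam^2 = 8.39^2 = 70.3921
var = 1 / 70.3921 ≈ 0.014206

0.1192, 0.0142


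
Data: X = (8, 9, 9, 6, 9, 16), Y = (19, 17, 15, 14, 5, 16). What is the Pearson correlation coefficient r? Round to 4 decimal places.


r = sum((xi-xbar)(yi-ybar)) / sqrt(sum((xi-xbar)^2) * sum((yi-ybar)^2))
n = 6, xbar = 57/6 = 9.5, ybar = 86/6 = 43/3 ≈ 14.333333
Sxy = sum((xi-xbar)(yi-ybar)) = 8
Sxx = sum((xi-xbar)^2) = 57.5
Syy = sum((yi-ybar)^2) = 358/3 ≈ 119.333333
sqrt(Sxx*Syy) ≈ 82.835178
r = Sxy / sqrt(Sxx*Syy) = 8 / 82.835178 ≈ 0.096577

0.0966


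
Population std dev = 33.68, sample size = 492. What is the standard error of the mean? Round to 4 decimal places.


SE = sigma / sqrt(n)
sqrt(492) ≈ 22.181073
SE = 33.68 / 22.181073 ≈ 1.518412

1.5184


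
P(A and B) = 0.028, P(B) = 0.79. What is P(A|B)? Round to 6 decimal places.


P(A|B) = P(A and B) / P(B) = 0.028 / 0.79 = 14/395 ≈ 0.03544304

0.035443


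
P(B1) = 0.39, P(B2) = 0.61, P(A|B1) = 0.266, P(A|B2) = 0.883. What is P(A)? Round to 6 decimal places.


P(A) = P(A|B1)*P(B1) + P(A|B2)*P(B2)
P(A|B1)*P(B1) = 0.266 * 0.39 = 0.10374
P(A|B2)*P(B2) = 0.883 * 0.61 = 0.53863
P(A) = 0.10374 + 0.53863 = 0.64237

0.642370


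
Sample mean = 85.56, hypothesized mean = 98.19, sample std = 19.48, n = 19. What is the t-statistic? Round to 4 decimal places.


t = (xbar - mu0) / (s/sqrt(n))
xbar - mu0 = 85.56 - 98.19 = -12.63
sqrt(19) ≈ 4.35889894
s/sqrt(n) = 19.48 / 4.35889894 ≈ 4.46901850
t = -12.63 / 4.46901850 ≈ -2.826124

-2.8261


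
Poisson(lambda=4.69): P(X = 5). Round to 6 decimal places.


P = e^(-lam) * lam^k / k!
e^(-4.69) ≈ 0.009186686
lam^k = 4.69^5 ≈ 2269.155267
k! = 5! = 120
P = 0.009186686 * 2269.155267 / 120 ≈ 0.173717

0.173717


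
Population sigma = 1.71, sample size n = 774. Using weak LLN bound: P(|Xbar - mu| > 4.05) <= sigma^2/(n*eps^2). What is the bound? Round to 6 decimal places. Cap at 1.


bound = min(1, sigma^2/(n*eps^2))
sigma^2 = 1.71^2 = 2.9241
n*eps^2 = 774 * 4.05^2 = 774 * 16.4025 = 12695.535
sigma^2/(n*eps^2) = 2.9241 / 12695.535 ≈ 0.00023033

0.000230


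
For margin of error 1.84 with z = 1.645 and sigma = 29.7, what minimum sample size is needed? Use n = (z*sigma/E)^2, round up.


z*sigma/E = 1.645 * 29.7 / 1.84 = 97713/3680 ≈ 26.552446
(z*sigma/E)^2 ≈ 705.032370
round up: n = 706

706


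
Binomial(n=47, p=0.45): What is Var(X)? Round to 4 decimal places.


Var = n*p*(1-p) = 47 * 0.45 * 0.55 = 11.6325

11.6325


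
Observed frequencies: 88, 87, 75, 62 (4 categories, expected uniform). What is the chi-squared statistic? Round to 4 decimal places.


chi2 = sum((O-E)^2/E), E = total/4
total = 312, E = 312/4 = 78
(88 - 78)^2 / 78 = 100 / 78 = 50/39 ≈ 1.282051
(87 - 78)^2 / 78 = 81 / 78 = 27/26 ≈ 1.038462
(75 - 78)^2 / 78 = 9 / 78 = 3/26 ≈ 0.115385
(62 - 78)^2 / 78 = 256 / 78 = 128/39 ≈ 3.282051
chi2 = 223/39 ≈ 5.717949

5.7179


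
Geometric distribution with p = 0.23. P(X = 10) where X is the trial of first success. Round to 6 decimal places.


P = (1-p)^(k-1) * p
(1-p)^(k-1) = 0.77^9 ≈ 0.09515169
P = 0.09515169 * 0.23 ≈ 0.02188489

0.021885


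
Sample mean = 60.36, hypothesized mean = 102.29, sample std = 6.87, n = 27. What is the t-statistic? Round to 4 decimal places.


t = (xbar - mu0) / (s/sqrt(n))
xbar - mu0 = 60.36 - 102.29 = -41.93
sqrt(27) ≈ 5.19615242
s/sqrt(n) = 6.87 / 5.19615242 ≈ 1.32213212
t = -41.93 / 1.32213212 ≈ -31.713926

-31.7139


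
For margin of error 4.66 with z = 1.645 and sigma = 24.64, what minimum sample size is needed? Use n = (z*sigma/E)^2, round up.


z*sigma/E = 1.645 * 24.64 / 4.66 = 50666/5825 ≈ 8.698026
(z*sigma/E)^2 ≈ 75.655652
round up: n = 76

76


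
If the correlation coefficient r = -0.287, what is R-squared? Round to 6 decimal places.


R^2 = r^2 = (-0.287)^2 = 0.082369

0.082369


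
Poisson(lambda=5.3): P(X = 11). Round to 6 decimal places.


P = e^(-lam) * lam^k / k!
e^(-5.3) ≈ 0.004991594
lam^k = 5.3^11 ≈ 92690359.293722
k! = 11! = 39916800
P = 0.004991594 * 92690359.293722 / 39916800 ≈ 0.011591

0.011591


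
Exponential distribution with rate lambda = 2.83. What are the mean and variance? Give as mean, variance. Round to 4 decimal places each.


mean = 1/lam, var = 1/lam^2
mean = 1 / 2.83 = 100/283 ≈ 0.353357
lam^2 = 2.83^2 = 8.0089
var = 1 / 8.0089 ≈ 0.124861

0.3534, 0.1249


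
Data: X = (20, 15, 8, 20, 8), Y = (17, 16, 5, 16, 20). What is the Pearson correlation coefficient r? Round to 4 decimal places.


r = sum((xi-xbar)(yi-ybar)) / sqrt(sum((xi-xbar)^2) * sum((yi-ybar)^2))
n = 5, xbar = 71/5 = 14.2, ybar = 74/5 = 14.8
Sxy = sum((xi-xbar)(yi-ybar)) = 49.2
Sxx = sum((xi-xbar)^2) = 144.8
Syy = sum((yi-ybar)^2) = 130.8
sqrt(Sxx*Syy) ≈ 137.622091
r = Sxy / sqrt(Sxx*Syy) = 49.2 / 137.622091 ≈ 0.357501

0.3575


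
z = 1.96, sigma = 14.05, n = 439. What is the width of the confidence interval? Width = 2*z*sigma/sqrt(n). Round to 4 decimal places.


width = 2*z*sigma/sqrt(n)
2*z*sigma = 2 * 1.96 * 14.05 = 55.076
sqrt(439) ≈ 20.952327
width = 55.076 / 20.952327 ≈ 2.628634

2.6286


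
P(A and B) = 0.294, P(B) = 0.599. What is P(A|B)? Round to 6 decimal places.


P(A|B) = P(A and B) / P(B) = 0.294 / 0.599 = 294/599 ≈ 0.49081803

0.490818


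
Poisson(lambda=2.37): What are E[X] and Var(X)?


E[X] = Var(X) = lambda = 2.37

2.37, 2.37


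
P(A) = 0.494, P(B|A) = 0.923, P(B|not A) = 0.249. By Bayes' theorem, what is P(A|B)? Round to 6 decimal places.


P(A|B) = P(B|A)*P(A) / P(B), P(B) = P(B|A)*P(A) + P(B|not A)*P(not A)
P(B|A)*P(A) = 0.923 * 0.494 = 0.455962
P(B|not A)*P(not A) = 0.249 * 0.506 = 0.125994
P(B) = 0.455962 + 0.125994 = 0.581956
P(A|B) = 0.455962 / 0.581956 ≈ 0.78349910

0.783499


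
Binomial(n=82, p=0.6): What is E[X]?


E[X] = n*p = 82 * 0.6 = 49.2

49.2


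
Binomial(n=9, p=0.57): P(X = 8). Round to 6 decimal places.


P = C(n,k) * p^k * (1-p)^(n-k)
C(9,8) = 9
p^k = 0.57^8 ≈ 0.01114292
(1-p)^(n-k) = 0.43^1 = 0.43
P = 9 * 0.01114292 * 0.43 ≈ 0.043123

0.043123


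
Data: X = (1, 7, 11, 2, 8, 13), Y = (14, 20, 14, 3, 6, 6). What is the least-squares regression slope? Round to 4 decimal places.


b = sum((xi-xbar)(yi-ybar)) / sum((xi-xbar)^2)
n = 6, xbar = 42/6 = 7, ybar = 63/6 = 10.5
Sxy = sum((xi-xbar)(yi-ybar)) = -1
Sxx = sum((xi-xbar)^2) = 114
b = Sxy / Sxx = -1/114 ≈ -0.008772

-0.0088


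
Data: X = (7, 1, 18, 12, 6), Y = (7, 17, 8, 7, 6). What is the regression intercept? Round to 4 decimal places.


a = ybar - b*xbar, where b = sum((xi-xbar)(yi-ybar)) / sum((xi-xbar)^2)
n = 5, xbar = 44/5 = 8.8, ybar = 45/5 = 9
Sxy = sum((xi-xbar)(yi-ybar)) = -66
Sxx = sum((xi-xbar)^2) = 166.8
b = Sxy / Sxx = -55/139 ≈ -0.395683
a = 9 - (-0.395683) * 8.8 = 1735/139 ≈ 12.482014

12.4820


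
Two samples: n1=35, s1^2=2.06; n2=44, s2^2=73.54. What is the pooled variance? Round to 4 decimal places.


sp^2 = ((n1-1)*s1^2 + (n2-1)*s2^2)/(n1+n2-2)
(n1-1)*s1^2 = 34 * 2.06 = 70.04
(n2-1)*s2^2 = 43 * 73.54 = 3162.22
numerator = 70.04 + 3162.22 = 3232.26
n1+n2-2 = 77
sp^2 = 3232.26 / 77 = 161613/3850 ≈ 41.977403

41.9774


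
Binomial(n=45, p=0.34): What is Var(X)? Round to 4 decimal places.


Var = n*p*(1-p) = 45 * 0.34 * 0.66 = 10.098

10.0980


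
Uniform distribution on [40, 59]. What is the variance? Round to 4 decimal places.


Var = (b-a)^2 / 12
(b-a)^2 = (59 - 40)^2 = 361
Var = 361/12 ≈ 30.083333

30.0833


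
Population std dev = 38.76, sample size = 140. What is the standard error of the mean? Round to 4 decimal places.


SE = sigma / sqrt(n)
sqrt(140) ≈ 11.832160
SE = 38.76 / 11.832160 ≈ 3.275818

3.2758


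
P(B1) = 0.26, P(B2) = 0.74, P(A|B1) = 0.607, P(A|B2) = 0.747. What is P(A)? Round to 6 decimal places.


P(A) = P(A|B1)*P(B1) + P(A|B2)*P(B2)
P(A|B1)*P(B1) = 0.607 * 0.26 = 0.15782
P(A|B2)*P(B2) = 0.747 * 0.74 = 0.55278
P(A) = 0.15782 + 0.55278 = 0.7106

0.710600


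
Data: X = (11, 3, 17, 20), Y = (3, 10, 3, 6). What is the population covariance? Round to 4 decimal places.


Cov = (1/n)*sum((xi-xbar)(yi-ybar))
n = 4, xbar = 51/4 = 12.75, ybar = 22/4 = 5.5
sum((xi-xbar)(yi-ybar)) = -46.5
Cov = -46.5 / 4 = -11.625

-11.6250


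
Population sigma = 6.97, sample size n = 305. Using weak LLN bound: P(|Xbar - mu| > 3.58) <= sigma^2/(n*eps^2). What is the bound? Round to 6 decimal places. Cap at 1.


bound = min(1, sigma^2/(n*eps^2))
sigma^2 = 6.97^2 = 48.5809
n*eps^2 = 305 * 3.58^2 = 305 * 12.8164 = 3909.002
sigma^2/(n*eps^2) = 48.5809 / 3909.002 ≈ 0.01242795

0.012428


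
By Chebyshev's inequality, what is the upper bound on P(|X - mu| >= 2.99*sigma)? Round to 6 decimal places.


P <= 1/k^2
k^2 = 2.99^2 = 8.9401
1/k^2 = 1 / 8.9401 ≈ 0.11185557

0.111856


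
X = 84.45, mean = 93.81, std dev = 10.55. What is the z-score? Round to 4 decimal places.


z = (X - mu) / sigma
X - mu = 84.45 - 93.81 = -9.36
z = -9.36 / 10.55 = -936/1055 ≈ -0.887204

-0.8872


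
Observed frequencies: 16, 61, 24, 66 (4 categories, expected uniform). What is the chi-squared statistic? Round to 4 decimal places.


chi2 = sum((O-E)^2/E), E = total/4
total = 167, E = 167/4 = 41.75
(16 - 41.75)^2 / 41.75 = 663.0625 / 41.75 = 10609/668 ≈ 15.881737
(61 - 41.75)^2 / 41.75 = 370.5625 / 41.75 = 5929/668 ≈ 8.875749
(24 - 41.75)^2 / 41.75 = 315.0625 / 41.75 = 5041/668 ≈ 7.546407
(66 - 41.75)^2 / 41.75 = 588.0625 / 41.75 = 9409/668 ≈ 14.085329
chi2 = 7747/167 ≈ 46.389222

46.3892


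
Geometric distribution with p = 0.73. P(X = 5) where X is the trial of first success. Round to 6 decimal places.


P = (1-p)^(k-1) * p
(1-p)^(k-1) = 0.27^4 = 0.00531441
P = 0.00531441 * 0.73 ≈ 0.003879519

0.003880


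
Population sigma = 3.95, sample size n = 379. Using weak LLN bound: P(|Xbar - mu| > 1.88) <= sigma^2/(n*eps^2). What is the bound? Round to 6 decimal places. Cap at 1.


bound = min(1, sigma^2/(n*eps^2))
sigma^2 = 3.95^2 = 15.6025
n*eps^2 = 379 * 1.88^2 = 379 * 3.5344 = 1339.5376
sigma^2/(n*eps^2) = 15.6025 / 1339.5376 ≈ 0.01164768

0.011648


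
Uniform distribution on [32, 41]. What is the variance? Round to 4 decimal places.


Var = (b-a)^2 / 12
(b-a)^2 = (41 - 32)^2 = 81
Var = 81/12 = 6.75

6.7500


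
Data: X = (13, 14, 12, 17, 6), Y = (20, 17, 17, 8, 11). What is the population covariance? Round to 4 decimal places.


Cov = (1/n)*sum((xi-xbar)(yi-ybar))
n = 5, xbar = 62/5 = 12.4, ybar = 73/5 = 14.6
sum((xi-xbar)(yi-ybar)) = -1.2
Cov = -1.2 / 5 = -0.24

-0.2400


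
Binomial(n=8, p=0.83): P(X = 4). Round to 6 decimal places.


P = C(n,k) * p^k * (1-p)^(n-k)
C(8,4) = 70
p^k = 0.83^4 ≈ 0.4745832
(1-p)^(n-k) = 0.17^4 = 0.00083521
P = 70 * 0.4745832 * 0.00083521 ≈ 0.027746

0.027746


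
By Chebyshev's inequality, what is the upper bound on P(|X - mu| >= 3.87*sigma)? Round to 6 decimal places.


P <= 1/k^2
k^2 = 3.87^2 = 14.9769
1/k^2 = 1 / 14.9769 ≈ 0.06676949

0.066769


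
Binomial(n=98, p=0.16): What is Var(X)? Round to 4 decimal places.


Var = n*p*(1-p) = 98 * 0.16 * 0.84 = 13.1712

13.1712


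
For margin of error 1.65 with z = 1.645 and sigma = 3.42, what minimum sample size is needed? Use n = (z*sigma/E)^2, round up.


z*sigma/E = 1.645 * 3.42 / 1.65 = 18753/5500 ≈ 3.409636
(z*sigma/E)^2 ≈ 11.625620
round up: n = 12

12


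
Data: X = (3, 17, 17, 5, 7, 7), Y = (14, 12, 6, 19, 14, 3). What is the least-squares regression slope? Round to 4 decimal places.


b = sum((xi-xbar)(yi-ybar)) / sum((xi-xbar)^2)
n = 6, xbar = 56/6 = 28/3 ≈ 9.333333, ybar = 68/6 = 34/3 ≈ 11.333333
Sxy = sum((xi-xbar)(yi-ybar)) = -218/3 ≈ -72.666667
Sxx = sum((xi-xbar)^2) = 562/3 ≈ 187.333333
b = Sxy / Sxx = -109/281 ≈ -0.387900

-0.3879


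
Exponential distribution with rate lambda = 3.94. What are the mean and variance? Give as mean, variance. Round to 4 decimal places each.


mean = 1/lam, var = 1/lam^2
mean = 1 / 3.94 = 50/197 ≈ 0.253807
lam^2 = 3.94^2 = 15.5236
var = 1 / 15.5236 ≈ 0.064418

0.2538, 0.0644


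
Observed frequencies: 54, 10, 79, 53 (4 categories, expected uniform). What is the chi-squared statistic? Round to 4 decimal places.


chi2 = sum((O-E)^2/E), E = total/4
total = 196, E = 196/4 = 49
(54 - 49)^2 / 49 = 25 / 49 = 25/49 ≈ 0.510204
(10 - 49)^2 / 49 = 1521 / 49 = 1521/49 ≈ 31.040816
(79 - 49)^2 / 49 = 900 / 49 = 900/49 ≈ 18.367347
(53 - 49)^2 / 49 = 16 / 49 = 16/49 ≈ 0.326531
chi2 = 2462/49 ≈ 50.244898

50.2449


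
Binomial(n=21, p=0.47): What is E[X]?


E[X] = n*p = 21 * 0.47 = 9.87

9.87


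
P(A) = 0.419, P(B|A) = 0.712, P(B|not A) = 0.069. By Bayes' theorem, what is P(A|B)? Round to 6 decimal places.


P(A|B) = P(B|A)*P(A) / P(B), P(B) = P(B|A)*P(A) + P(B|not A)*P(not A)
P(B|A)*P(A) = 0.712 * 0.419 = 0.298328
P(B|not A)*P(not A) = 0.069 * 0.581 = 0.040089
P(B) = 0.298328 + 0.040089 = 0.338417
P(A|B) = 0.298328 / 0.338417 ≈ 0.88153964

0.881540


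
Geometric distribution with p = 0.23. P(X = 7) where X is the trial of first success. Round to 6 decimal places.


P = (1-p)^(k-1) * p
(1-p)^(k-1) = 0.77^6 ≈ 0.2084224
P = 0.2084224 * 0.23 ≈ 0.04793715

0.047937


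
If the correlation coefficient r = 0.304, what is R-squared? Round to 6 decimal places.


R^2 = r^2 = (0.304)^2 = 0.092416

0.092416


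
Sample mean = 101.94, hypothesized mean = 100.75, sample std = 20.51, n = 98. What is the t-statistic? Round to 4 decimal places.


t = (xbar - mu0) / (s/sqrt(n))
xbar - mu0 = 101.94 - 100.75 = 1.19
sqrt(98) ≈ 9.89949494
s/sqrt(n) = 20.51 / 9.89949494 ≈ 2.07182287
t = 1.19 / 2.07182287 ≈ 0.574373

0.5744


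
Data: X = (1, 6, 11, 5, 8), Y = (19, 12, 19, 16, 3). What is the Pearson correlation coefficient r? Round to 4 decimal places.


r = sum((xi-xbar)(yi-ybar)) / sqrt(sum((xi-xbar)^2) * sum((yi-ybar)^2))
n = 5, xbar = 31/5 = 6.2, ybar = 69/5 = 13.8
Sxy = sum((xi-xbar)(yi-ybar)) = -23.8
Sxx = sum((xi-xbar)^2) = 54.8
Syy = sum((yi-ybar)^2) = 178.8
sqrt(Sxx*Syy) ≈ 98.986060
r = Sxy / sqrt(Sxx*Syy) = -23.8 / 98.986060 ≈ -0.240438

-0.2404


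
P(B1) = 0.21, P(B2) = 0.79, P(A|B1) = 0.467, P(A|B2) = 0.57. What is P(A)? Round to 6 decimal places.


P(A) = P(A|B1)*P(B1) + P(A|B2)*P(B2)
P(A|B1)*P(B1) = 0.467 * 0.21 = 0.09807
P(A|B2)*P(B2) = 0.57 * 0.79 = 0.4503
P(A) = 0.09807 + 0.4503 = 0.54837

0.548370


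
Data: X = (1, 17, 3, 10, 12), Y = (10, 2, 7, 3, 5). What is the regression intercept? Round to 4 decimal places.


a = ybar - b*xbar, where b = sum((xi-xbar)(yi-ybar)) / sum((xi-xbar)^2)
n = 5, xbar = 43/5 = 8.6, ybar = 27/5 = 5.4
Sxy = sum((xi-xbar)(yi-ybar)) = -77.2
Sxx = sum((xi-xbar)^2) = 173.2
b = Sxy / Sxx = -193/433 ≈ -0.445727
a = 5.4 - (-0.445727) * 8.6 = 3998/433 ≈ 9.233256

9.2333


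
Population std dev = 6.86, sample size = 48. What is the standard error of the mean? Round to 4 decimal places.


SE = sigma / sqrt(n)
sqrt(48) ≈ 6.928203
SE = 6.86 / 6.928203 ≈ 0.990156

0.9902


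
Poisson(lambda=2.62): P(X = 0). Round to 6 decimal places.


P = e^(-lam) * lam^k / k!
e^(-2.62) ≈ 0.07280286
lam^k = 2.62^0 = 1
k! = 0! = 1
P = 0.07280286 * 1 / 1 ≈ 0.072803

0.072803


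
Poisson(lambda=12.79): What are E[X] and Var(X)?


E[X] = Var(X) = lambda = 12.79

12.79, 12.79


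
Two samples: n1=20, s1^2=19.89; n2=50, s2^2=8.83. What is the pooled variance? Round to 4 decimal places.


sp^2 = ((n1-1)*s1^2 + (n2-1)*s2^2)/(n1+n2-2)
(n1-1)*s1^2 = 19 * 19.89 = 377.91
(n2-1)*s2^2 = 49 * 8.83 = 432.67
numerator = 377.91 + 432.67 = 810.58
n1+n2-2 = 68
sp^2 = 810.58 / 68 = 40529/3400 ≈ 11.920294

11.9203


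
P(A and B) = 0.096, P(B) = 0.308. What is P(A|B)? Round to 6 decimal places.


P(A|B) = P(A and B) / P(B) = 0.096 / 0.308 = 24/77 ≈ 0.31168831

0.311688


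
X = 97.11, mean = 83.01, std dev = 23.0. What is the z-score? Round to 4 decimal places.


z = (X - mu) / sigma
X - mu = 97.11 - 83.01 = 14.1
z = 14.1 / 23.0 = 141/230 ≈ 0.613043

0.6130


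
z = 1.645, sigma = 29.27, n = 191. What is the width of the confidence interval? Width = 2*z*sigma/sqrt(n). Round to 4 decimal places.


width = 2*z*sigma/sqrt(n)
2*z*sigma = 2 * 1.645 * 29.27 = 96.2983
sqrt(191) ≈ 13.820275
width = 96.2983 / 13.820275 ≈ 6.967900

6.9679


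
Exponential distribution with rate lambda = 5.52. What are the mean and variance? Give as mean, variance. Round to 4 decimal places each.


mean = 1/lam, var = 1/lam^2
mean = 1 / 5.52 = 25/138 ≈ 0.181159
lam^2 = 5.52^2 = 30.4704
var = 1 / 30.4704 ≈ 0.032819

0.1812, 0.0328


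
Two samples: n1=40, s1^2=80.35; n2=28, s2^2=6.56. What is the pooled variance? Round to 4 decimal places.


sp^2 = ((n1-1)*s1^2 + (n2-1)*s2^2)/(n1+n2-2)
(n1-1)*s1^2 = 39 * 80.35 = 3133.65
(n2-1)*s2^2 = 27 * 6.56 = 177.12
numerator = 3133.65 + 177.12 = 3310.77
n1+n2-2 = 66
sp^2 = 3310.77 / 66 = 110359/2200 ≈ 50.163182

50.1632


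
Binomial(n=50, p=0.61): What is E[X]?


E[X] = n*p = 50 * 0.61 = 30.5

30.5


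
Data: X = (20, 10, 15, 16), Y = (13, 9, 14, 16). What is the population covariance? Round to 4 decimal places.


Cov = (1/n)*sum((xi-xbar)(yi-ybar))
n = 4, xbar = 61/4 = 15.25, ybar = 52/4 = 13
sum((xi-xbar)(yi-ybar)) = 23
Cov = 23 / 4 = 5.75

5.7500


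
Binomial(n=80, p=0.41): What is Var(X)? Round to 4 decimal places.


Var = n*p*(1-p) = 80 * 0.41 * 0.59 = 19.352

19.3520


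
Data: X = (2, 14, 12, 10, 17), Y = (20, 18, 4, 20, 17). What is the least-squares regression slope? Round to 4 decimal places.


b = sum((xi-xbar)(yi-ybar)) / sum((xi-xbar)^2)
n = 5, xbar = 55/5 = 11, ybar = 79/5 = 15.8
Sxy = sum((xi-xbar)(yi-ybar)) = -40
Sxx = sum((xi-xbar)^2) = 128
b = Sxy / Sxx = -0.3125

-0.3125


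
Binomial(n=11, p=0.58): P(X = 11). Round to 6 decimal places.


P = C(n,k) * p^k * (1-p)^(n-k)
C(11,11) = 1
p^k = 0.58^11 ≈ 0.002498664
(1-p)^(n-k) = 0.42^0 = 1
P = 1 * 0.002498664 * 1 ≈ 0.002499

0.002499


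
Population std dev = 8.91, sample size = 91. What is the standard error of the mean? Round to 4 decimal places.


SE = sigma / sqrt(n)
sqrt(91) ≈ 9.539392
SE = 8.91 / 9.539392 ≈ 0.934022

0.9340


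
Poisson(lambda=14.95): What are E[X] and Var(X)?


E[X] = Var(X) = lambda = 14.95

14.95, 14.95


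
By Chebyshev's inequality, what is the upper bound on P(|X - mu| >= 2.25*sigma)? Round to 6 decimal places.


P <= 1/k^2
k^2 = 2.25^2 = 5.0625
1/k^2 = 1 / 5.0625 = 16/81 ≈ 0.19753086

0.197531


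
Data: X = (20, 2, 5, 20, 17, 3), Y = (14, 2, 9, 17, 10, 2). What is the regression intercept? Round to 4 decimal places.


a = ybar - b*xbar, where b = sum((xi-xbar)(yi-ybar)) / sum((xi-xbar)^2)
n = 6, xbar = 67/6 ≈ 11.166667, ybar = 54/6 = 9
Sxy = sum((xi-xbar)(yi-ybar)) = 242
Sxx = sum((xi-xbar)^2) = 2273/6 ≈ 378.833333
b = Sxy / Sxx = 1452/2273 ≈ 0.638803
a = 9 - 0.638803 * 11.166667 = 4243/2273 ≈ 1.866696

1.8667


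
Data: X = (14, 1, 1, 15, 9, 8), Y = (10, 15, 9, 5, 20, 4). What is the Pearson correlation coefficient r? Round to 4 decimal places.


r = sum((xi-xbar)(yi-ybar)) / sqrt(sum((xi-xbar)^2) * sum((yi-ybar)^2))
n = 6, xbar = 48/6 = 8, ybar = 63/6 = 10.5
Sxy = sum((xi-xbar)(yi-ybar)) = -53
Sxx = sum((xi-xbar)^2) = 184
Syy = sum((yi-ybar)^2) = 185.5
sqrt(Sxx*Syy) ≈ 184.748478
r = Sxy / sqrt(Sxx*Syy) = -53 / 184.748478 ≈ -0.286877

-0.2869


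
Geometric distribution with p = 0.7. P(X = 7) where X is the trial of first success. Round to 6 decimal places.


P = (1-p)^(k-1) * p
(1-p)^(k-1) = 0.3^6 = 0.000729
P = 0.000729 * 0.7 = 0.0005103

0.000510


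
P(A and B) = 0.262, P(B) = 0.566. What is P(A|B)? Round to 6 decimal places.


P(A|B) = P(A and B) / P(B) = 0.262 / 0.566 = 131/283 ≈ 0.46289753

0.462898


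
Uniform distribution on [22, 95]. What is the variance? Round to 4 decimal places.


Var = (b-a)^2 / 12
(b-a)^2 = (95 - 22)^2 = 5329
Var = 5329/12 ≈ 444.083333

444.0833


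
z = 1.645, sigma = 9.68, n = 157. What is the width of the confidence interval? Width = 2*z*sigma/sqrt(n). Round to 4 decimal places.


width = 2*z*sigma/sqrt(n)
2*z*sigma = 2 * 1.645 * 9.68 = 31.8472
sqrt(157) ≈ 12.529964
width = 31.8472 / 12.529964 ≈ 2.541683

2.5417


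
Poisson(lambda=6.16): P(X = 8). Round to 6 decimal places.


P = e^(-lam) * lam^k / k!
e^(-6.16) ≈ 0.002112253
lam^k = 6.16^8 ≈ 2073221.468233
k! = 8! = 40320
P = 0.002112253 * 2073221.468233 / 40320 ≈ 0.108610

0.108610


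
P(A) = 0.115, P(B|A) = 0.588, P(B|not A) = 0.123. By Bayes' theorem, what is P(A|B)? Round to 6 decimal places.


P(A|B) = P(B|A)*P(A) / P(B), P(B) = P(B|A)*P(A) + P(B|not A)*P(not A)
P(B|A)*P(A) = 0.588 * 0.115 = 0.06762
P(B|not A)*P(not A) = 0.123 * 0.885 = 0.108855
P(B) = 0.06762 + 0.108855 = 0.176475
P(A|B) = 0.06762 / 0.176475 ≈ 0.38317042

0.383170


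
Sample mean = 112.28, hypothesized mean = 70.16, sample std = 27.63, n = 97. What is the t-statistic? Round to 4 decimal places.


t = (xbar - mu0) / (s/sqrt(n))
xbar - mu0 = 112.28 - 70.16 = 42.12
sqrt(97) ≈ 9.84885780
s/sqrt(n) = 27.63 / 9.84885780 ≈ 2.80540145
t = 42.12 / 2.80540145 ≈ 15.013894

15.0139


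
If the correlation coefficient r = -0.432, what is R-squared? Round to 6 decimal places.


R^2 = r^2 = (-0.432)^2 = 0.186624

0.186624


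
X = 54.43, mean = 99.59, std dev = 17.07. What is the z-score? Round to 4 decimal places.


z = (X - mu) / sigma
X - mu = 54.43 - 99.59 = -45.16
z = -45.16 / 17.07 = -4516/1707 ≈ -2.645577

-2.6456


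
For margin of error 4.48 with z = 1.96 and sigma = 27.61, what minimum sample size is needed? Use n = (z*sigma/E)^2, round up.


z*sigma/E = 1.96 * 27.61 / 4.48 = 12.079375
(z*sigma/E)^2 ≈ 145.911300
round up: n = 146

146


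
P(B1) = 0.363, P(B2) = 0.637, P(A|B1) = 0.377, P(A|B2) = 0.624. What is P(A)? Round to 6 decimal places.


P(A) = P(A|B1)*P(B1) + P(A|B2)*P(B2)
P(A|B1)*P(B1) = 0.377 * 0.363 = 0.136851
P(A|B2)*P(B2) = 0.624 * 0.637 = 0.397488
P(A) = 0.136851 + 0.397488 = 0.534339

0.534339


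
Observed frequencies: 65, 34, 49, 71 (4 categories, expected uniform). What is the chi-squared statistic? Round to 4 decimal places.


chi2 = sum((O-E)^2/E), E = total/4
total = 219, E = 219/4 = 54.75
(65 - 54.75)^2 / 54.75 = 105.0625 / 54.75 = 1681/876 ≈ 1.918950
(34 - 54.75)^2 / 54.75 = 430.5625 / 54.75 = 6889/876 ≈ 7.864155
(49 - 54.75)^2 / 54.75 = 33.0625 / 54.75 = 529/876 ≈ 0.603881
(71 - 54.75)^2 / 54.75 = 264.0625 / 54.75 = 4225/876 ≈ 4.823059
chi2 = 3331/219 ≈ 15.210046

15.2100


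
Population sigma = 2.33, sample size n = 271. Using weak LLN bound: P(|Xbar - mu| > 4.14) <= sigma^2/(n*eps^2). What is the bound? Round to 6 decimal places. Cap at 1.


bound = min(1, sigma^2/(n*eps^2))
sigma^2 = 2.33^2 = 5.4289
n*eps^2 = 271 * 4.14^2 = 271 * 17.1396 = 4644.8316
sigma^2/(n*eps^2) = 5.4289 / 4644.8316 ≈ 0.00116880

0.001169


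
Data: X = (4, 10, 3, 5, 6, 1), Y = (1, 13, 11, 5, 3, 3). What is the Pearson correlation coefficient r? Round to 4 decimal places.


r = sum((xi-xbar)(yi-ybar)) / sqrt(sum((xi-xbar)^2) * sum((yi-ybar)^2))
n = 6, xbar = 29/6 ≈ 4.833333, ybar = 36/6 = 6
Sxy = sum((xi-xbar)(yi-ybar)) = 39
Sxx = sum((xi-xbar)^2) = 281/6 ≈ 46.833333
Syy = sum((yi-ybar)^2) = 118
sqrt(Sxx*Syy) ≈ 74.339312
r = Sxy / sqrt(Sxx*Syy) = 39 / 74.339312 ≈ 0.524621

0.5246


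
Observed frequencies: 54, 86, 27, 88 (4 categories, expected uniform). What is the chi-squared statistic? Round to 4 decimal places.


chi2 = sum((O-E)^2/E), E = total/4
total = 255, E = 255/4 = 63.75
(54 - 63.75)^2 / 63.75 = 95.0625 / 63.75 = 507/340 ≈ 1.491176
(86 - 63.75)^2 / 63.75 = 495.0625 / 63.75 = 7921/1020 ≈ 7.765686
(27 - 63.75)^2 / 63.75 = 1350.5625 / 63.75 = 7203/340 ≈ 21.185294
(88 - 63.75)^2 / 63.75 = 588.0625 / 63.75 = 9409/1020 ≈ 9.224510
chi2 = 119/3 ≈ 39.666667

39.6667


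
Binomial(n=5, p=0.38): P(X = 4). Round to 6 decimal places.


P = C(n,k) * p^k * (1-p)^(n-k)
C(5,4) = 5
p^k = 0.38^4 = 0.02085136
(1-p)^(n-k) = 0.62^1 = 0.62
P = 5 * 0.02085136 * 0.62 ≈ 0.064639

0.064639


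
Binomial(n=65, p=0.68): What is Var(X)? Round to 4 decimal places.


Var = n*p*(1-p) = 65 * 0.68 * 0.32 = 14.144

14.1440


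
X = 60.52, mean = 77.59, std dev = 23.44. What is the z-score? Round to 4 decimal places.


z = (X - mu) / sigma
X - mu = 60.52 - 77.59 = -17.07
z = -17.07 / 23.44 = -1707/2344 ≈ -0.728242

-0.7282


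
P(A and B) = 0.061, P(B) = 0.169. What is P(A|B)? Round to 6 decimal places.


P(A|B) = P(A and B) / P(B) = 0.061 / 0.169 = 61/169 ≈ 0.36094675

0.360947


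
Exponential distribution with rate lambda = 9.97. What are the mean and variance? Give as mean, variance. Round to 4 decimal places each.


mean = 1/lam, var = 1/lam^2
mean = 1 / 9.97 = 100/997 ≈ 0.100301
lam^2 = 9.97^2 = 99.4009
var = 1 / 99.4009 ≈ 0.010060

0.1003, 0.0101


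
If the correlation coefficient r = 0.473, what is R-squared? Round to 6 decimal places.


R^2 = r^2 = (0.473)^2 = 0.223729

0.223729


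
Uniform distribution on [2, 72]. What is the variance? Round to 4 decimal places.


Var = (b-a)^2 / 12
(b-a)^2 = (72 - 2)^2 = 4900
Var = 4900/12 ≈ 408.333333

408.3333


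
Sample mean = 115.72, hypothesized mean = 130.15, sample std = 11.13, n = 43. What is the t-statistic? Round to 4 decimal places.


t = (xbar - mu0) / (s/sqrt(n))
xbar - mu0 = 115.72 - 130.15 = -14.43
sqrt(43) ≈ 6.55743852
s/sqrt(n) = 11.13 / 6.55743852 ≈ 1.69730909
t = -14.43 / 1.69730909 ≈ -8.501693

-8.5017


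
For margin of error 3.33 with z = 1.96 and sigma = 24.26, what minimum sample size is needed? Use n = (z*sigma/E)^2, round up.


z*sigma/E = 1.96 * 24.26 / 3.33 = 118874/8325 ≈ 14.279159
(z*sigma/E)^2 ≈ 203.894386
round up: n = 204

204


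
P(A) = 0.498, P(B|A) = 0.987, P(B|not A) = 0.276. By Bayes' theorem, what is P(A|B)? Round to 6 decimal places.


P(A|B) = P(B|A)*P(A) / P(B), P(B) = P(B|A)*P(A) + P(B|not A)*P(not A)
P(B|A)*P(A) = 0.987 * 0.498 = 0.491526
P(B|not A)*P(not A) = 0.276 * 0.502 = 0.138552
P(B) = 0.491526 + 0.138552 = 0.630078
P(A|B) = 0.491526 / 0.630078 ≈ 0.78010342

0.780103


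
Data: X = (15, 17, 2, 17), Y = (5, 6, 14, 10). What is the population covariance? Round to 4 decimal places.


Cov = (1/n)*sum((xi-xbar)(yi-ybar))
n = 4, xbar = 51/4 = 12.75, ybar = 35/4 = 8.75
sum((xi-xbar)(yi-ybar)) = -71.25
Cov = -71.25 / 4 = -17.8125

-17.8125


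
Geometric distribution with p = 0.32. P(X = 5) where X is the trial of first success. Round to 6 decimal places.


P = (1-p)^(k-1) * p
(1-p)^(k-1) = 0.68^4 ≈ 0.2138138
P = 0.2138138 * 0.32 ≈ 0.06842040

0.068420


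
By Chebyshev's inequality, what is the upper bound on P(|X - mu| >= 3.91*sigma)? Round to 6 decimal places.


P <= 1/k^2
k^2 = 3.91^2 = 15.2881
1/k^2 = 1 / 15.2881 ≈ 0.06541035

0.065410


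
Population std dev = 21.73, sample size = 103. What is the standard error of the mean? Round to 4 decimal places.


SE = sigma / sqrt(n)
sqrt(103) ≈ 10.148892
SE = 21.73 / 10.148892 ≈ 2.141121

2.1411


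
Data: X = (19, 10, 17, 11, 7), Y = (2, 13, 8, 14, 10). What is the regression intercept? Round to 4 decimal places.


a = ybar - b*xbar, where b = sum((xi-xbar)(yi-ybar)) / sum((xi-xbar)^2)
n = 5, xbar = 64/5 = 12.8, ybar = 47/5 = 9.4
Sxy = sum((xi-xbar)(yi-ybar)) = -73.6
Sxx = sum((xi-xbar)^2) = 100.8
b = Sxy / Sxx = -46/63 ≈ -0.730159
a = 9.4 - (-0.730159) * 12.8 = 1181/63 ≈ 18.746032

18.7460


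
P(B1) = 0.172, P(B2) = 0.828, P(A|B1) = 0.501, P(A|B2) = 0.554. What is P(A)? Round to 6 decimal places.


P(A) = P(A|B1)*P(B1) + P(A|B2)*P(B2)
P(A|B1)*P(B1) = 0.501 * 0.172 = 0.086172
P(A|B2)*P(B2) = 0.554 * 0.828 = 0.458712
P(A) = 0.086172 + 0.458712 = 0.544884

0.544884


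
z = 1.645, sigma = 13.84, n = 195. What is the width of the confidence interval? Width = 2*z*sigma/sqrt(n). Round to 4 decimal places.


width = 2*z*sigma/sqrt(n)
2*z*sigma = 2 * 1.645 * 13.84 = 45.5336
sqrt(195) ≈ 13.964240
width = 45.5336 / 13.964240 ≈ 3.260729

3.2607


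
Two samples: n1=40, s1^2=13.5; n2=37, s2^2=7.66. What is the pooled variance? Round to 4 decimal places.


sp^2 = ((n1-1)*s1^2 + (n2-1)*s2^2)/(n1+n2-2)
(n1-1)*s1^2 = 39 * 13.5 = 526.5
(n2-1)*s2^2 = 36 * 7.66 = 275.76
numerator = 526.5 + 275.76 = 802.26
n1+n2-2 = 75
sp^2 = 802.26 / 75 = 10.6968

10.6968


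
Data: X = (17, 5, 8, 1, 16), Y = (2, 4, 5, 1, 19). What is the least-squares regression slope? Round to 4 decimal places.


b = sum((xi-xbar)(yi-ybar)) / sum((xi-xbar)^2)
n = 5, xbar = 47/5 = 9.4, ybar = 31/5 = 6.2
Sxy = sum((xi-xbar)(yi-ybar)) = 107.6
Sxx = sum((xi-xbar)^2) = 193.2
b = Sxy / Sxx = 269/483 ≈ 0.556936

0.5569


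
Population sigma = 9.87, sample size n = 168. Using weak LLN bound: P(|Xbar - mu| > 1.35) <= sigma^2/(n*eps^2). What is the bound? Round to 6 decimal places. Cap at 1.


bound = min(1, sigma^2/(n*eps^2))
sigma^2 = 9.87^2 = 97.4169
n*eps^2 = 168 * 1.35^2 = 168 * 1.8225 = 306.18
sigma^2/(n*eps^2) = 97.4169 / 306.18 ≈ 0.31816872

0.318169


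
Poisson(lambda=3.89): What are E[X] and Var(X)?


E[X] = Var(X) = lambda = 3.89

3.89, 3.89


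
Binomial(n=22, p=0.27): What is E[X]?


E[X] = n*p = 22 * 0.27 = 5.94

5.94


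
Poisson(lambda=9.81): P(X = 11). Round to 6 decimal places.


P = e^(-lam) * lam^k / k!
e^(-9.81) ≈ 0.00005489985
lam^k = 9.81^11 ≈ 80976514841.526596
k! = 11! = 39916800
P = 0.00005489985 * 80976514841.526596 / 39916800 ≈ 0.111372

0.111372


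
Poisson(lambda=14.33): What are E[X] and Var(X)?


E[X] = Var(X) = lambda = 14.33

14.33, 14.33


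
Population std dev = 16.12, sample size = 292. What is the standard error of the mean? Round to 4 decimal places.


SE = sigma / sqrt(n)
sqrt(292) ≈ 17.088007
SE = 16.12 / 17.088007 ≈ 0.943352

0.9434


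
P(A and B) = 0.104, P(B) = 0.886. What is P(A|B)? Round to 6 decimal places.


P(A|B) = P(A and B) / P(B) = 0.104 / 0.886 = 52/443 ≈ 0.11738149

0.117381


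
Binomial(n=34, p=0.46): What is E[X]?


E[X] = n*p = 34 * 0.46 = 15.64

15.64


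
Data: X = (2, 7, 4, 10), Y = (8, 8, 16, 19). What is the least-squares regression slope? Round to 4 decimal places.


b = sum((xi-xbar)(yi-ybar)) / sum((xi-xbar)^2)
n = 4, xbar = 23/4 = 5.75, ybar = 51/4 = 12.75
Sxy = sum((xi-xbar)(yi-ybar)) = 32.75
Sxx = sum((xi-xbar)^2) = 36.75
b = Sxy / Sxx = 131/147 ≈ 0.891156

0.8912


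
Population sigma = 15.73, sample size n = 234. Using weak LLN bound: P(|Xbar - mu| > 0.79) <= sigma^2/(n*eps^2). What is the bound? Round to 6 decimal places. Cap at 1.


bound = min(1, sigma^2/(n*eps^2))
sigma^2 = 15.73^2 = 247.4329
n*eps^2 = 234 * 0.79^2 = 234 * 0.6241 = 146.0394
sigma^2/(n*eps^2) = 247.4329 / 146.0394 ≈ 1.69428866
this exceeds 1, so the bound is capped at 1

1.000000


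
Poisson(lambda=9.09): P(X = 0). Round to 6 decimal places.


P = e^(-lam) * lam^k / k!
e^(-9.09) ≈ 0.0001127881
lam^k = 9.09^0 = 1
k! = 0! = 1
P = 0.0001127881 * 1 / 1 ≈ 0.000113

0.000113


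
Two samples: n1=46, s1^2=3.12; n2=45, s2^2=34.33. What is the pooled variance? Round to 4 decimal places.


sp^2 = ((n1-1)*s1^2 + (n2-1)*s2^2)/(n1+n2-2)
(n1-1)*s1^2 = 45 * 3.12 = 140.4
(n2-1)*s2^2 = 44 * 34.33 = 1510.52
numerator = 140.4 + 1510.52 = 1650.92
n1+n2-2 = 89
sp^2 = 1650.92 / 89 = 41273/2225 ≈ 18.549663

18.5497


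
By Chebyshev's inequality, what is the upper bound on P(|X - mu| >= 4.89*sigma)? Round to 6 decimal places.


P <= 1/k^2
k^2 = 4.89^2 = 23.9121
1/k^2 = 1 / 23.9121 ≈ 0.04181983

0.041820


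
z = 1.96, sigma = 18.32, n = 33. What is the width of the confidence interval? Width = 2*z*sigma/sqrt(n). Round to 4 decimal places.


width = 2*z*sigma/sqrt(n)
2*z*sigma = 2 * 1.96 * 18.32 = 71.8144
sqrt(33) ≈ 5.744563
width = 71.8144 / 5.744563 ≈ 12.501282

12.5013


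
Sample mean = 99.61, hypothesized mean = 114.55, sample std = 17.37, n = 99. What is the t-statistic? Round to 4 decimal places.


t = (xbar - mu0) / (s/sqrt(n))
xbar - mu0 = 99.61 - 114.55 = -14.94
sqrt(99) ≈ 9.94987437
s/sqrt(n) = 17.37 / 9.94987437 ≈ 1.74575069
t = -14.94 / 1.74575069 ≈ -8.557923

-8.5579


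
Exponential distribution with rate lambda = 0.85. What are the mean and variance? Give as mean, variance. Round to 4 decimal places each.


mean = 1/lam, var = 1/lam^2
mean = 1 / 0.85 = 20/17 ≈ 1.176471
lam^2 = 0.85^2 = 0.7225
var = 1 / 0.7225 = 400/289 ≈ 1.384083

1.1765, 1.3841


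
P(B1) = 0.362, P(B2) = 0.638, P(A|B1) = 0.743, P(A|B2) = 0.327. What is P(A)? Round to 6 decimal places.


P(A) = P(A|B1)*P(B1) + P(A|B2)*P(B2)
P(A|B1)*P(B1) = 0.743 * 0.362 = 0.268966
P(A|B2)*P(B2) = 0.327 * 0.638 = 0.208626
P(A) = 0.268966 + 0.208626 = 0.477592

0.477592


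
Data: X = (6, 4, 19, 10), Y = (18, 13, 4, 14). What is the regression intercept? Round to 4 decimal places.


a = ybar - b*xbar, where b = sum((xi-xbar)(yi-ybar)) / sum((xi-xbar)^2)
n = 4, xbar = 39/4 = 9.75, ybar = 49/4 = 12.25
Sxy = sum((xi-xbar)(yi-ybar)) = -101.75
Sxx = sum((xi-xbar)^2) = 132.75
b = Sxy / Sxx = -407/531 ≈ -0.766478
a = 12.25 - (-0.766478) * 9.75 = 3491/177 ≈ 19.723164

19.7232


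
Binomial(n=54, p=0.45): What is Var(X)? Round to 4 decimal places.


Var = n*p*(1-p) = 54 * 0.45 * 0.55 = 13.365

13.3650


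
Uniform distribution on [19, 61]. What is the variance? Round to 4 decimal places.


Var = (b-a)^2 / 12
(b-a)^2 = (61 - 19)^2 = 1764
Var = 1764/12 = 147

147.0000


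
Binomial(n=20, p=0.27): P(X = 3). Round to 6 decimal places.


P = C(n,k) * p^k * (1-p)^(n-k)
C(20,3) = 1140
p^k = 0.27^3 = 0.019683
(1-p)^(n-k) = 0.73^17 ≈ 0.004747759
P = 1140 * 0.019683 * 0.004747759 ≈ 0.106533

0.106533


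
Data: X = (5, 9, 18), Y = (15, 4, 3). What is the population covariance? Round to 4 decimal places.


Cov = (1/n)*sum((xi-xbar)(yi-ybar))
n = 3, xbar = 32/3 ≈ 10.666667, ybar = 22/3 ≈ 7.333333
sum((xi-xbar)(yi-ybar)) = -209/3 ≈ -69.666667
Cov = -69.666667 / 3 = -209/9 ≈ -23.222222

-23.2222


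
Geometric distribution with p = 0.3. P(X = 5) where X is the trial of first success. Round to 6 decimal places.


P = (1-p)^(k-1) * p
(1-p)^(k-1) = 0.7^4 = 0.2401
P = 0.2401 * 0.3 = 0.07203

0.072030


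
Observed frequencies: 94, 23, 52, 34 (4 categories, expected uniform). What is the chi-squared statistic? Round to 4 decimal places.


chi2 = sum((O-E)^2/E), E = total/4
total = 203, E = 203/4 = 50.75
(94 - 50.75)^2 / 50.75 = 1870.5625 / 50.75 = 29929/812 ≈ 36.858374
(23 - 50.75)^2 / 50.75 = 770.0625 / 50.75 = 12321/812 ≈ 15.173645
(52 - 50.75)^2 / 50.75 = 1.5625 / 50.75 = 25/812 ≈ 0.030788
(34 - 50.75)^2 / 50.75 = 280.5625 / 50.75 = 4489/812 ≈ 5.528325
chi2 = 11691/203 ≈ 57.591133

57.5911


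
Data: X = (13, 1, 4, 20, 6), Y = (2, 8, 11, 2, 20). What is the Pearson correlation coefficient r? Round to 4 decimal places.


r = sum((xi-xbar)(yi-ybar)) / sqrt(sum((xi-xbar)^2) * sum((yi-ybar)^2))
n = 5, xbar = 44/5 = 8.8, ybar = 43/5 = 8.6
Sxy = sum((xi-xbar)(yi-ybar)) = -140.4
Sxx = sum((xi-xbar)^2) = 234.8
Syy = sum((yi-ybar)^2) = 223.2
sqrt(Sxx*Syy) ≈ 228.926538
r = Sxy / sqrt(Sxx*Syy) = -140.4 / 228.926538 ≈ -0.613297

-0.6133


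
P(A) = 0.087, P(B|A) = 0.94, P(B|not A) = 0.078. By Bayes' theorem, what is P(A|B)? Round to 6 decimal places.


P(A|B) = P(B|A)*P(A) / P(B), P(B) = P(B|A)*P(A) + P(B|not A)*P(not A)
P(B|A)*P(A) = 0.94 * 0.087 = 0.08178
P(B|not A)*P(not A) = 0.078 * 0.913 = 0.071214
P(B) = 0.08178 + 0.071214 = 0.152994
P(A|B) = 0.08178 / 0.152994 ≈ 0.53453077

0.534531


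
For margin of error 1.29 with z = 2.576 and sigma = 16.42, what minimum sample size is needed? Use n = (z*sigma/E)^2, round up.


z*sigma/E = 2.576 * 16.42 / 1.29 ≈ 32.789085
(z*sigma/E)^2 ≈ 1075.124113
round up: n = 1076

1076


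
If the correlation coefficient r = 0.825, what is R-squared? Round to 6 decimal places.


R^2 = r^2 = (0.825)^2 = 0.680625

0.680625


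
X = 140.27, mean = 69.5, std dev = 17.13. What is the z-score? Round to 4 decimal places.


z = (X - mu) / sigma
X - mu = 140.27 - 69.5 = 70.77
z = 70.77 / 17.13 = 2359/571 ≈ 4.131349

4.1313


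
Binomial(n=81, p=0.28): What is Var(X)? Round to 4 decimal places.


Var = n*p*(1-p) = 81 * 0.28 * 0.72 = 16.3296

16.3296


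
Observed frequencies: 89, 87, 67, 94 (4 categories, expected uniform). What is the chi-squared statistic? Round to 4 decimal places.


chi2 = sum((O-E)^2/E), E = total/4
total = 337, E = 337/4 = 84.25
(89 - 84.25)^2 / 84.25 = 22.5625 / 84.25 = 361/1348 ≈ 0.267804
(87 - 84.25)^2 / 84.25 = 7.5625 / 84.25 = 121/1348 ≈ 0.089763
(67 - 84.25)^2 / 84.25 = 297.5625 / 84.25 = 4761/1348 ≈ 3.531899
(94 - 84.25)^2 / 84.25 = 95.0625 / 84.25 = 1521/1348 ≈ 1.128338
chi2 = 1691/337 ≈ 5.017804

5.0178


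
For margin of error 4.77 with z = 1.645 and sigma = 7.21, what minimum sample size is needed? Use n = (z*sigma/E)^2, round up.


z*sigma/E = 1.645 * 7.21 / 4.77 ≈ 2.486468
(z*sigma/E)^2 ≈ 6.182521
round up: n = 7

7
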